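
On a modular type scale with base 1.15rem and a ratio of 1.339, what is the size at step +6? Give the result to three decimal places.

Every step multiplies by the scale ratio.
1.15 × 1.339⁶ = 1.15 × 5.76346 ≈ 6.628

6.628rem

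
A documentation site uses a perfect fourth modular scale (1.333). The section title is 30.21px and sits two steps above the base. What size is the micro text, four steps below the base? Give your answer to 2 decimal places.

5.38px

30.21 ÷ 1.333⁶ = 30.21 ÷ 5.61023 ≈ 5.385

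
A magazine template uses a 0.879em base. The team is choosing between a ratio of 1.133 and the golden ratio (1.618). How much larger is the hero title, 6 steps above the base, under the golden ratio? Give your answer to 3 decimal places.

At 1.133: 0.879 × 1.133⁶ = 1.85938em
Golden ratio: 0.879 × 1.618⁶ = 15.77103em
Difference: 15.77103 − 1.85938 = 13.91165em

13.912em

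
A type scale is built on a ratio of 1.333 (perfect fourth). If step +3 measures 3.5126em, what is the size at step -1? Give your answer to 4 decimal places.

1.1125em

Moving from step +3 to step -1 is 4 steps down, so divide by r⁴.
3.5126 ÷ 1.333⁴ = 3.5126 ÷ 3.15733 ≈ 1.1125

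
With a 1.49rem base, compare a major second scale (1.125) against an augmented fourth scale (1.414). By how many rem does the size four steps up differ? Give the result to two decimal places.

3.57rem

Major second: 1.49 × 1.125⁴ = 2.3867rem
Augmented fourth: 1.49 × 1.414⁴ = 5.9564rem
Difference: 5.9564 − 2.3867 = 3.5697rem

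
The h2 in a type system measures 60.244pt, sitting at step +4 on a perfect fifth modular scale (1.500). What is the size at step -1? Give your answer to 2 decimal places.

The gap is -1 − (4) = -5 steps, so the factor is 1.500^-5.
60.244 ÷ 1.500⁵ = 60.244 ÷ 7.59375 ≈ 7.933

7.93pt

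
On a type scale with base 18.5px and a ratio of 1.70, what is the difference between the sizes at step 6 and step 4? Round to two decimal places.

292.03px

Step 4: 18.5 × 1.70⁴ = 154.5138px
Step 6: 18.5 × 1.70⁶ = 446.5450px
Difference: 446.5450 − 154.5138 = 292.0312px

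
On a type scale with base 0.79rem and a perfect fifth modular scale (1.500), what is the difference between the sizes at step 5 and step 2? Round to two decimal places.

Step 2: 0.79 × 1.500² = 1.7775rem
Step 5: 0.79 × 1.500⁵ = 5.9991rem
Difference: 5.9991 − 1.7775 = 4.2216rem

4.22rem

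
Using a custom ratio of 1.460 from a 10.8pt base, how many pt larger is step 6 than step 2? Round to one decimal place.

81.6pt

Step 2: 10.8 × 1.460² = 23.021pt
Step 6: 10.8 × 1.460⁶ = 104.602pt
Difference: 104.602 − 23.021 = 81.581pt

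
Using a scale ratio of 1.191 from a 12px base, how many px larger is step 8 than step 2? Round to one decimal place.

Step 2: 12.0 × 1.191² = 17.022px
Step 8: 12.0 × 1.191⁸ = 48.582px
Difference: 48.582 − 17.022 = 31.560px

31.6px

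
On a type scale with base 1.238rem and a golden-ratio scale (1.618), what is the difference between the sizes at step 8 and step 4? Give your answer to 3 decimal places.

Step 4: 1.238 × 1.618⁴ = 8.48467rem
Step 8: 1.238 × 1.618⁸ = 58.14987rem
Difference: 58.14987 − 8.48467 = 49.66520rem

49.665rem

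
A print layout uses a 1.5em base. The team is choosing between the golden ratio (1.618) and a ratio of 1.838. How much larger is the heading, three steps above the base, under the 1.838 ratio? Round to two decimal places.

Golden ratio: 1.5 × 1.618³ = 6.3537em
At 1.838: 1.5 × 1.838³ = 9.3138em
Difference: 9.3138 − 6.3537 = 2.9601em

2.96em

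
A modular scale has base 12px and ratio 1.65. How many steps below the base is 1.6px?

4

1.65ⁿ = 12 / 1.6 = 7.5000
n = ln(7.5000) / ln(1.65) = 2.0149 / 0.5008 ≈ 4.02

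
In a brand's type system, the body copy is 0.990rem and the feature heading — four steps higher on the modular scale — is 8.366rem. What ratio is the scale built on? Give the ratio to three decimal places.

1.705

r⁴ = 8.366 / 0.990, so r = (8.366/0.990)^(1/4).
r = 8.4505^(1/4) ≈ 1.7050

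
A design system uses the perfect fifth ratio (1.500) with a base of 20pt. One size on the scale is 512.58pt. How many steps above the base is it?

1.500ⁿ = 512.58 / 20 = 25.6290
n = ln(25.6290) / ln(1.500) = 3.2437 / 0.4055 ≈ 8.00

8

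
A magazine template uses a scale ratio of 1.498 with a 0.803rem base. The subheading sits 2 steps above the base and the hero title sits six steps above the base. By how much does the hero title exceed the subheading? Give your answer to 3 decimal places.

7.272rem

Step 2: 0.803 × 1.498² = 1.80194rem
Step 6: 0.803 × 1.498⁶ = 9.07374rem
Difference: 9.07374 − 1.80194 = 7.27180rem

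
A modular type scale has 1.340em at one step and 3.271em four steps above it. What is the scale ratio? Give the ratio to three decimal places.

r⁴ = 3.271 / 1.340, so r = (3.271/1.340)^(1/4).
r = 2.4410^(1/4) ≈ 1.2500

1.250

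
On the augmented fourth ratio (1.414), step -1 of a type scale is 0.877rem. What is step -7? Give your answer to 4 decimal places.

0.1097rem

0.877 ÷ 1.414⁶ = 0.877 ÷ 7.99275 ≈ 0.1097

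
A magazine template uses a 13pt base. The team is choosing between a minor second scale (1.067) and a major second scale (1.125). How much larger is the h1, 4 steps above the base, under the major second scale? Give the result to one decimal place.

Minor second: 13.0 × 1.067⁴ = 16.850pt
Major second: 13.0 × 1.125⁴ = 20.823pt
Difference: 20.823 − 16.850 = 3.973pt

4.0pt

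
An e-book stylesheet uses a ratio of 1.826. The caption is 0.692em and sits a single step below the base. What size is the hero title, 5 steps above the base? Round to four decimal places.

25.6514em

Moving from step -1 to step +5 is 6 steps up, so multiply by r⁶.
0.692 × 1.826⁶ = 0.692 × 37.06847 ≈ 25.6514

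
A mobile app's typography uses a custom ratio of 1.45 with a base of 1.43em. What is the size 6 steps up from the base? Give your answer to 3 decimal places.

A modular type scale is a geometric sequence: sizeₙ = base × rⁿ.
1.43 × 1.45⁶ = 1.43 × 9.29411 ≈ 13.291

13.291em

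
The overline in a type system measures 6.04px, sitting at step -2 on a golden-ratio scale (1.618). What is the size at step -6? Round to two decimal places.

0.88px

The gap is -6 − (-2) = -4 steps, so the factor is 1.618^-4.
6.04 ÷ 1.618⁴ = 6.04 ÷ 6.85353 ≈ 0.881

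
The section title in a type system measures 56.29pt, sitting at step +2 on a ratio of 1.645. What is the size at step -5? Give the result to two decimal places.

1.73pt

The gap is -5 − (2) = -7 steps, so the factor is 1.645^-7.
56.29 ÷ 1.645⁷ = 56.29 ÷ 32.59578 ≈ 1.727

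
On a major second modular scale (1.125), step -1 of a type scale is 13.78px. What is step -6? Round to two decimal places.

13.78 ÷ 1.125⁵ = 13.78 ÷ 1.80203 ≈ 7.647

7.65px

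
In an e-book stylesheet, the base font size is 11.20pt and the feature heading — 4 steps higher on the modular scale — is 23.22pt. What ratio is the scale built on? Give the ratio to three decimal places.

r⁴ = 23.22 / 11.20, so r = (23.22/11.20)^(1/4).
r = 2.0732^(1/4) ≈ 1.1999

1.200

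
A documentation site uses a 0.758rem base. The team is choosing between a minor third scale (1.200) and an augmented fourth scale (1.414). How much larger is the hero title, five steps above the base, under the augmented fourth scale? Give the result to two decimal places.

2.40rem

Minor third: 0.758 × 1.200⁵ = 1.8861rem
Augmented fourth: 0.758 × 1.414⁵ = 4.2847rem
Difference: 4.2847 − 1.8861 = 2.3986rem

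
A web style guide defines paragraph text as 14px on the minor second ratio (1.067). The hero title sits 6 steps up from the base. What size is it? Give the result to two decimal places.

14.0 × 1.067⁶ = 14.0 × 1.47566 ≈ 20.66

20.66px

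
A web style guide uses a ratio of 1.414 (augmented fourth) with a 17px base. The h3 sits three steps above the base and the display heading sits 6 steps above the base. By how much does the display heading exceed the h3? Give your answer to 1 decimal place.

87.8px

Step 3: 17.0 × 1.414³ = 48.061px
Step 6: 17.0 × 1.414⁶ = 135.877px
Difference: 135.877 − 48.061 = 87.816px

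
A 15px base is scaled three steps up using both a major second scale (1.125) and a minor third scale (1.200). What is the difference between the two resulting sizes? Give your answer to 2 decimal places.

4.56px

Major second: 15.0 × 1.125³ = 21.3574px
Minor third: 15.0 × 1.200³ = 25.9200px
Difference: 25.9200 − 21.3574 = 4.5626px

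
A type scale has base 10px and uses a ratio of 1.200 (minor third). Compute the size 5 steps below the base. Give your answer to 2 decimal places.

10.0 ÷ 1.200⁵ = 10.0 ÷ 2.48832 ≈ 4.02

4.02px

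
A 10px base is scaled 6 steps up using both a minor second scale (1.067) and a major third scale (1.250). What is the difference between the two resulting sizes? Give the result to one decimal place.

23.4px

Minor second: 10.0 × 1.067⁶ = 14.757px
Major third: 10.0 × 1.250⁶ = 38.147px
Difference: 38.147 − 14.757 = 23.390px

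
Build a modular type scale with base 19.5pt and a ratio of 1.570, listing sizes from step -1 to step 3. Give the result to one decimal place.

Step -1: 19.5 ÷ 1.570 = 12.4
Step 0: 19.5pt
Step 1: 19.5 × 1.570 = 30.6
Step 2: 19.5 × 1.570² = 48.1
Step 3: 19.5 × 1.570³ = 75.5

12.4pt, 19.5pt, 30.6pt, 48.1pt, 75.5pt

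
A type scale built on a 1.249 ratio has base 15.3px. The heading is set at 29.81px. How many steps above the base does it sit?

3

1.249ⁿ = 29.81 / 15.3 = 1.9484
n = ln(1.9484) / ln(1.249) = 0.6670 / 0.2223 ≈ 3.00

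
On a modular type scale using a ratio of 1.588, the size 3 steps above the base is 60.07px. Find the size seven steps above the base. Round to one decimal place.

60.07 × 1.588⁴ = 60.07 × 6.35919 ≈ 381.997

382.0px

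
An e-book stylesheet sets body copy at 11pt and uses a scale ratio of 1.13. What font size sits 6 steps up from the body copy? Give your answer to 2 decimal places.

11.0 × 1.13⁶ = 11.0 × 2.08195 ≈ 22.90

22.90pt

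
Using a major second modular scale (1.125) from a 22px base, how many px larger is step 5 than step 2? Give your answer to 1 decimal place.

11.8px

Step 2: 22.0 × 1.125² = 27.844px
Step 5: 22.0 × 1.125⁵ = 39.645px
Difference: 39.645 − 27.844 = 11.801px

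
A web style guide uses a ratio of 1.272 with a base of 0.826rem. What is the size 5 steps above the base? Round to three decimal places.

0.826 × 1.272⁵ = 0.826 × 3.32993 ≈ 2.751

2.751rem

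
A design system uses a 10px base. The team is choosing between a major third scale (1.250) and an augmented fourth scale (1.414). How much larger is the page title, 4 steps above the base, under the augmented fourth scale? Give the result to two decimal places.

Major third: 10.0 × 1.250⁴ = 24.4141px
Augmented fourth: 10.0 × 1.414⁴ = 39.9758px
Difference: 39.9758 − 24.4141 = 15.5617px

15.56px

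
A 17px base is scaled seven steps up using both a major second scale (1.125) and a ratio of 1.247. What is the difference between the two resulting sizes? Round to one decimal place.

Major second: 17.0 × 1.125⁷ = 38.772px
At 1.247: 17.0 × 1.247⁷ = 79.710px
Difference: 79.710 − 38.772 = 40.938px

40.9px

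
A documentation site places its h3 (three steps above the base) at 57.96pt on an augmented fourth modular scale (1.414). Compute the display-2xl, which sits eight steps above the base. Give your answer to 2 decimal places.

327.62pt

57.96 × 1.414⁵ = 57.96 × 5.65258 ≈ 327.624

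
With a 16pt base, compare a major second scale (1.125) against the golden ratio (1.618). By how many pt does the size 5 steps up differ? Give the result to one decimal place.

148.6pt

Major second: 16.0 × 1.125⁵ = 28.833pt
Golden ratio: 16.0 × 1.618⁵ = 177.424pt
Difference: 177.424 − 28.833 = 148.591pt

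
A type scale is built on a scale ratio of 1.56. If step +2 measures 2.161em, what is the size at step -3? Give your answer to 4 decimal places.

0.2339em

The gap is -3 − (2) = -5 steps, so the factor is 1.56^-5.
2.161 ÷ 1.56⁵ = 2.161 ÷ 9.23896 ≈ 0.2339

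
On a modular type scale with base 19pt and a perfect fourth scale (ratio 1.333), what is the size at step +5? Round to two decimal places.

A modular type scale is a geometric sequence: sizeₙ = base × rⁿ.
19.0 × 1.333⁵ = 19.0 × 4.20873 ≈ 79.97

79.97pt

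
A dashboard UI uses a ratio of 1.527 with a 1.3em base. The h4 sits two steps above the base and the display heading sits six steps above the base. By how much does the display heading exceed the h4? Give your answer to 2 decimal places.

13.45em

Step 2: 1.3 × 1.527² = 3.0312em
Step 6: 1.3 × 1.527⁶ = 16.4808em
Difference: 16.4808 − 3.0312 = 13.4496em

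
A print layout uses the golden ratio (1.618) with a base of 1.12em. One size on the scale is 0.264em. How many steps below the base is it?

1.618ⁿ = 1.12 / 0.264 = 4.2424
n = ln(4.2424) / ln(1.618) = 1.4451 / 0.4812 ≈ 3.00

3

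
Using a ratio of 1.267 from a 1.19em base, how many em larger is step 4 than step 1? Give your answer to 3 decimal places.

1.559em

Step 1: 1.19 × 1.267 = 1.50773em
Step 4: 1.19 × 1.267⁴ = 3.06657em
Difference: 3.06657 − 1.50773 = 1.55884em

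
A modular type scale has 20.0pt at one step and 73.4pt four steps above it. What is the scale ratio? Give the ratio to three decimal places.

The ratio satisfies 20.0 × r⁴ = 73.4, so r = (73.4 / 20.0)^(1/4).
r = 3.6700^(1/4) ≈ 1.3841

1.384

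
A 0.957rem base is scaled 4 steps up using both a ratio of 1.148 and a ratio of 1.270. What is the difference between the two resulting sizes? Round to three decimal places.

At 1.148: 0.957 × 1.148⁴ = 1.66219rem
At 1.270: 0.957 × 1.270⁴ = 2.48958rem
Difference: 2.48958 − 1.66219 = 0.82739rem

0.827rem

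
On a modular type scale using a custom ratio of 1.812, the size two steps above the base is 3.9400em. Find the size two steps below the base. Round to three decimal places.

0.365em

3.9400 ÷ 1.812⁴ = 3.9400 ÷ 10.78035 ≈ 0.365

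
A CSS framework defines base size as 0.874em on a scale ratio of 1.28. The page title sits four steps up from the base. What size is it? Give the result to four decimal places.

A modular type scale is a geometric sequence: sizeₙ = base × rⁿ.
0.874 × 1.28⁴ = 0.874 × 2.68435 ≈ 2.3461

2.3461em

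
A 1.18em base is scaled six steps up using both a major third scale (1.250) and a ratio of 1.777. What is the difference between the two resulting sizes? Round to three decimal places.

32.653em

Major third: 1.18 × 1.250⁶ = 4.50134em
At 1.777: 1.18 × 1.777⁶ = 37.15409em
Difference: 37.15409 − 4.50134 = 32.65275em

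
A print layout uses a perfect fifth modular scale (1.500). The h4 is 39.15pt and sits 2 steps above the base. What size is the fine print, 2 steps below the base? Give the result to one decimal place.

Moving from step +2 to step -2 is 4 steps down, so divide by r⁴.
39.15 ÷ 1.500⁴ = 39.15 ÷ 5.06250 ≈ 7.733

7.7pt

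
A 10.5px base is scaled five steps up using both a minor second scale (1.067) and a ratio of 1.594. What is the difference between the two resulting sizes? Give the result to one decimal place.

Minor second: 10.5 × 1.067⁵ = 14.521px
At 1.594: 10.5 × 1.594⁵ = 108.052px
Difference: 108.052 − 14.521 = 93.531px

93.5px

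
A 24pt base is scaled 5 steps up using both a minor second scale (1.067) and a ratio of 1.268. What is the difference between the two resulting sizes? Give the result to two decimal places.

Minor second: 24.0 × 1.067⁵ = 33.1920pt
At 1.268: 24.0 × 1.268⁵ = 78.6697pt
Difference: 78.6697 − 33.1920 = 45.4777pt

45.48pt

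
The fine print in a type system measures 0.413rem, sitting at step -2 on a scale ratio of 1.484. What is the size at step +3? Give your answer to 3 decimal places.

2.972rem

0.413 × 1.484⁵ = 0.413 × 7.19730 ≈ 2.972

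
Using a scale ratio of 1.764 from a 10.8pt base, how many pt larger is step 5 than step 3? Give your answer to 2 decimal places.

125.18pt

Step 3: 10.8 × 1.764³ = 59.2815pt
Step 5: 10.8 × 1.764⁵ = 184.4661pt
Difference: 184.4661 − 59.2815 = 125.1846pt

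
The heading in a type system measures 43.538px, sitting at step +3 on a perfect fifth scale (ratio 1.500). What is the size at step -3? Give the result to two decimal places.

3.82px

43.538 ÷ 1.500⁶ = 43.538 ÷ 11.39062 ≈ 3.822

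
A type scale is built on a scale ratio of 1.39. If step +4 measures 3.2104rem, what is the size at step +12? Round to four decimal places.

44.7381rem

3.2104 × 1.39⁸ = 3.2104 × 13.93537 ≈ 44.7381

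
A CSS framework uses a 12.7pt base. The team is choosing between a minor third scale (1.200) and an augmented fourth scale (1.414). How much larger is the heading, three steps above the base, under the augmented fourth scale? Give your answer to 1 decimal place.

Minor third: 12.7 × 1.200³ = 21.946pt
Augmented fourth: 12.7 × 1.414³ = 35.905pt
Difference: 35.905 − 21.946 = 13.959pt

14.0pt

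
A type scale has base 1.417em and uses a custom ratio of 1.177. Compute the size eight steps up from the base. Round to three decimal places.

A modular type scale is a geometric sequence: sizeₙ = base × rⁿ.
1.417 × 1.177⁸ = 1.417 × 3.68308 ≈ 5.219

5.219em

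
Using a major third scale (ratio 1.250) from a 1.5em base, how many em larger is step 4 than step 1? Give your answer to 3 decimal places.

1.787em

Step 1: 1.5 × 1.250 = 1.87500em
Step 4: 1.5 × 1.250⁴ = 3.66211em
Difference: 3.66211 − 1.87500 = 1.78711em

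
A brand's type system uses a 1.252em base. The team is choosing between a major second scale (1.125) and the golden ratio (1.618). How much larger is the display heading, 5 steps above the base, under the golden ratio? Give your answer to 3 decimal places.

Major second: 1.252 × 1.125⁵ = 2.25614em
Golden ratio: 1.252 × 1.618⁵ = 13.88343em
Difference: 13.88343 − 2.25614 = 11.62729em

11.627em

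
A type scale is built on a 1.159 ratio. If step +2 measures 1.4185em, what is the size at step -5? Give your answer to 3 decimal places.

Moving from step +2 to step -5 is 7 steps down, so divide by r⁷.
1.4185 ÷ 1.159⁷ = 1.4185 ÷ 2.80921 ≈ 0.505

0.505em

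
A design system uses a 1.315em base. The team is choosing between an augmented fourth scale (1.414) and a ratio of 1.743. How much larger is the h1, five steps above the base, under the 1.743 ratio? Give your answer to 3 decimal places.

13.722em

Augmented fourth: 1.315 × 1.414⁵ = 7.43315em
At 1.743: 1.315 × 1.743⁵ = 21.15498em
Difference: 21.15498 − 7.43315 = 13.72183em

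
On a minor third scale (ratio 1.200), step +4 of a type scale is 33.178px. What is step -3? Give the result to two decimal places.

33.178 ÷ 1.200⁷ = 33.178 ÷ 3.58318 ≈ 9.259

9.26px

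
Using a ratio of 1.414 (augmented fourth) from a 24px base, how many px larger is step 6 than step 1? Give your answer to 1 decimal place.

157.9px

Step 1: 24.0 × 1.414 = 33.936px
Step 6: 24.0 × 1.414⁶ = 191.826px
Difference: 191.826 − 33.936 = 157.890px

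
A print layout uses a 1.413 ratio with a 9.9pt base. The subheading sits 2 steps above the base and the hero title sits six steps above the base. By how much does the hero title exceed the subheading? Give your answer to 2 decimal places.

Step 2: 9.9 × 1.413² = 19.7660pt
Step 6: 9.9 × 1.413⁶ = 78.7931pt
Difference: 78.7931 − 19.7660 = 59.0271pt

59.03pt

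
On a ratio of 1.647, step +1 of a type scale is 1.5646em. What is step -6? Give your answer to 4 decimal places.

The gap is -6 − (1) = -7 steps, so the factor is 1.647^-7.
1.5646 ÷ 1.647⁷ = 1.5646 ÷ 32.87420 ≈ 0.0476

0.0476em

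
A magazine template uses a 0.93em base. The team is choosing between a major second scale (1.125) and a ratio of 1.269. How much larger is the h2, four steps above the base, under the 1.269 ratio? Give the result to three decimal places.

0.922em

Major second: 0.93 × 1.125⁴ = 1.48968em
At 1.269: 0.93 × 1.269⁴ = 2.41173em
Difference: 2.41173 − 1.48968 = 0.92205em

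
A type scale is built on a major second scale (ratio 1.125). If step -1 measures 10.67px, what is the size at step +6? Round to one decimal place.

24.3px

10.67 × 1.125⁷ = 10.67 × 2.28070 ≈ 24.335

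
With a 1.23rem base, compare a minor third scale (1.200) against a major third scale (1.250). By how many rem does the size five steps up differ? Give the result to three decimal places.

Minor third: 1.23 × 1.200⁵ = 3.06063rem
Major third: 1.23 × 1.250⁵ = 3.75366rem
Difference: 3.75366 − 3.06063 = 0.69303rem

0.693rem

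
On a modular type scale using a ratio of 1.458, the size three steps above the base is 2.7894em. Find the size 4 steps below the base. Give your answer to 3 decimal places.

0.199em

The gap is -4 − (3) = -7 steps, so the factor is 1.458^-7.
2.7894 ÷ 1.458⁷ = 2.7894 ÷ 14.00563 ≈ 0.199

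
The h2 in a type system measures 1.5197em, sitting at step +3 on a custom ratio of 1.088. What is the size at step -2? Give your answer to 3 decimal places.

The gap is -2 − (3) = -5 steps, so the factor is 1.088^-5.
1.5197 ÷ 1.088⁵ = 1.5197 ÷ 1.52456 ≈ 0.997

0.997em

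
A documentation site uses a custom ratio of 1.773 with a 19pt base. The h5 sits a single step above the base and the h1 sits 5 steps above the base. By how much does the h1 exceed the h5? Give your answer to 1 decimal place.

299.2pt

Step 1: 19.0 × 1.773 = 33.687pt
Step 5: 19.0 × 1.773⁵ = 332.887pt
Difference: 332.887 − 33.687 = 299.200pt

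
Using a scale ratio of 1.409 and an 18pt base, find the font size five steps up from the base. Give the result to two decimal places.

A modular type scale is a geometric sequence: sizeₙ = base × rⁿ.
18.0 × 1.409⁵ = 18.0 × 5.55335 ≈ 99.96

99.96pt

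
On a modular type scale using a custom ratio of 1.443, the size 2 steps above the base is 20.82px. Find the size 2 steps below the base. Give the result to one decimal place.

4.8px

Moving from step +2 to step -2 is 4 steps down, so divide by r⁴.
20.82 ÷ 1.443⁴ = 20.82 ÷ 4.33576 ≈ 4.802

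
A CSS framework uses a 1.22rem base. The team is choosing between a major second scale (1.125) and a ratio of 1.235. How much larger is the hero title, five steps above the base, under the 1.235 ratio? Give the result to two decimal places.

Major second: 1.22 × 1.125⁵ = 2.1985rem
At 1.235: 1.22 × 1.235⁵ = 3.5051rem
Difference: 3.5051 − 2.1985 = 1.3066rem

1.31rem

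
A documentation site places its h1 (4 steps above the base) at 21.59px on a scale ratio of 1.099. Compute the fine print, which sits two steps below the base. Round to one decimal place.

Moving from step +4 to step -2 is 6 steps down, so divide by r⁶.
21.59 ÷ 1.099⁶ = 21.59 ÷ 1.76192 ≈ 12.254

12.3px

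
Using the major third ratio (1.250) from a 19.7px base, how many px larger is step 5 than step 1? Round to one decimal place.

Step 1: 19.7 × 1.250 = 24.625px
Step 5: 19.7 × 1.250⁵ = 60.120px
Difference: 60.120 − 24.625 = 35.495px

35.5px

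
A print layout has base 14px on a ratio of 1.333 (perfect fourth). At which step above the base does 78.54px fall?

1.333ⁿ = 78.54 / 14 = 5.6100
n = ln(5.6100) / ln(1.333) = 1.7246 / 0.2874 ≈ 6.00

6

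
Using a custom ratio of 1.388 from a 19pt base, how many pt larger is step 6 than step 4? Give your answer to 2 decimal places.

Step 4: 19.0 × 1.388⁴ = 70.5199pt
Step 6: 19.0 × 1.388⁶ = 135.8596pt
Difference: 135.8596 − 70.5199 = 65.3397pt

65.34pt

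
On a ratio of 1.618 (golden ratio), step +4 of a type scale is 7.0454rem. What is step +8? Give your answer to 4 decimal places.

Moving from step +4 to step +8 is 4 steps up, so multiply by r⁴.
7.0454 × 1.618⁴ = 7.0454 × 6.85353 ≈ 48.2858

48.2858rem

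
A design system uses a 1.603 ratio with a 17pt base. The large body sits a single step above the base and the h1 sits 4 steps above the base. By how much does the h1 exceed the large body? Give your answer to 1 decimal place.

85.0pt

Step 1: 17.0 × 1.603 = 27.251pt
Step 4: 17.0 × 1.603⁴ = 112.249pt
Difference: 112.249 − 27.251 = 84.998pt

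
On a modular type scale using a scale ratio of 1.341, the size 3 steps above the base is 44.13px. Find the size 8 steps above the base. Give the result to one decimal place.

44.13 × 1.341⁵ = 44.13 × 4.33655 ≈ 191.372

191.4px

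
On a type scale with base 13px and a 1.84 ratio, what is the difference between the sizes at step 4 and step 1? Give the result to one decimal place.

Step 1: 13.0 × 1.84 = 23.920px
Step 4: 13.0 × 1.84⁴ = 149.010px
Difference: 149.010 − 23.920 = 125.090px

125.1px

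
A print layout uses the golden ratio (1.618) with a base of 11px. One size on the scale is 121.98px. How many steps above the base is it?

1.618ⁿ = 121.98 / 11 = 11.0891
n = ln(11.0891) / ln(1.618) = 2.4060 / 0.4812 ≈ 5.00

5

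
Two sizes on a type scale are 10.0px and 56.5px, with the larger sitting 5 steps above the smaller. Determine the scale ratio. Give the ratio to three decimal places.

The ratio satisfies 10.0 × r⁵ = 56.5, so r = (56.5 / 10.0)^(1/5).
r = 5.6500^(1/5) ≈ 1.4139

1.414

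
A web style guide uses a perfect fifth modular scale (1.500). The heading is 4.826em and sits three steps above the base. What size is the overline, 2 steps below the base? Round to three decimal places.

Moving from step +3 to step -2 is 5 steps down, so divide by r⁵.
4.826 ÷ 1.500⁵ = 4.826 ÷ 7.59375 ≈ 0.636

0.636em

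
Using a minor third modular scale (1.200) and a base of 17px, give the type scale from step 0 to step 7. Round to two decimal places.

Step 0: 17px
Step 1: 17.0 × 1.200 = 20.40
Step 2: 17.0 × 1.200² = 24.48
Step 3: 17.0 × 1.200³ = 29.38
Step 4: 17.0 × 1.200⁴ = 35.25
Step 5: 17.0 × 1.200⁵ = 42.30
Step 6: 17.0 × 1.200⁶ = 50.76
Step 7: 17.0 × 1.200⁷ = 60.91

17.00px, 20.40px, 24.48px, 29.38px, 35.25px, 42.30px, 50.76px, 60.91px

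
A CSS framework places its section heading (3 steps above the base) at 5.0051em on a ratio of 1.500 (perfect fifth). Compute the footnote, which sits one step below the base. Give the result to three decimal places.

0.989em

Moving from step +3 to step -1 is 4 steps down, so divide by r⁴.
5.0051 ÷ 1.500⁴ = 5.0051 ÷ 5.06250 ≈ 0.989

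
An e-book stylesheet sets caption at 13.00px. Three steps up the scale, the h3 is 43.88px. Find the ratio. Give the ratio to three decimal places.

1.500

The ratio satisfies 13.00 × r³ = 43.88, so r = (43.88 / 13.00)^(1/3).
r = 3.3754^(1/3) ≈ 1.5001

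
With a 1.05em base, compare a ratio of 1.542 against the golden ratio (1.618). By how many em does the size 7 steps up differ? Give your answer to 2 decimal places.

At 1.542: 1.05 × 1.542⁷ = 21.7661em
Golden ratio: 1.05 × 1.618⁷ = 30.4817em
Difference: 30.4817 − 21.7661 = 8.7156em

8.72em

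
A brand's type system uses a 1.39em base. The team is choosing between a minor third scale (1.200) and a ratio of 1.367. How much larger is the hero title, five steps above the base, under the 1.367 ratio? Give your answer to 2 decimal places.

3.18em

Minor third: 1.39 × 1.200⁵ = 3.4588em
At 1.367: 1.39 × 1.367⁵ = 6.6353em
Difference: 6.6353 − 3.4588 = 3.1765em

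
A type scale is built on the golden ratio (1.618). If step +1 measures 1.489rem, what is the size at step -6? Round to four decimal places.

1.489 ÷ 1.618⁷ = 1.489 ÷ 29.03017 ≈ 0.0513

0.0513rem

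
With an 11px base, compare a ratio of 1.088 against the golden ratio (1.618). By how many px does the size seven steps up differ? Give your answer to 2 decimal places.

At 1.088: 11.0 × 1.088⁷ = 19.8516px
Golden ratio: 11.0 × 1.618⁷ = 319.3319px
Difference: 319.3319 − 19.8516 = 299.4803px

299.48px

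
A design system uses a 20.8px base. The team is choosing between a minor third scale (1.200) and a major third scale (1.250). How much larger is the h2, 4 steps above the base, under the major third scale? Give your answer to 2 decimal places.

Minor third: 20.8 × 1.200⁴ = 43.1309px
Major third: 20.8 × 1.250⁴ = 50.7812px
Difference: 50.7812 − 43.1309 = 7.6503px

7.65px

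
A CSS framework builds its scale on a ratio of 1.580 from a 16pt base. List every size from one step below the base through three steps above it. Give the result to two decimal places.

10.13pt, 16.00pt, 25.28pt, 39.94pt, 63.11pt

Step -1: 16.0 ÷ 1.580 = 10.13
Step 0: 16pt
Step 1: 16.0 × 1.580 = 25.28
Step 2: 16.0 × 1.580² = 39.94
Step 3: 16.0 × 1.580³ = 63.11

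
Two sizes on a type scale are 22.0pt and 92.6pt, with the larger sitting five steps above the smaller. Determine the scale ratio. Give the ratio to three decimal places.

1.333

The ratio satisfies 22.0 × r⁵ = 92.6, so r = (92.6 / 22.0)^(1/5).
r = 4.2091^(1/5) ≈ 1.3330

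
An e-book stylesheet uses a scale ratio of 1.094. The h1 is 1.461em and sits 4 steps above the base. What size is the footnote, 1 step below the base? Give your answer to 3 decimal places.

The gap is -1 − (4) = -5 steps, so the factor is 1.094^-5.
1.461 ÷ 1.094⁵ = 1.461 ÷ 1.56706 ≈ 0.932

0.932em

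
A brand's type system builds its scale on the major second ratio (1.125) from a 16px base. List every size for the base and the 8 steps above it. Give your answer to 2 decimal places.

16.00px, 18.00px, 20.25px, 22.78px, 25.63px, 28.83px, 32.44px, 36.49px, 41.05px

Step 0: 16px
Step 1: 16.0 × 1.125 = 18.00
Step 2: 16.0 × 1.125² = 20.25
Step 3: 16.0 × 1.125³ = 22.78
Step 4: 16.0 × 1.125⁴ = 25.63
Step 5: 16.0 × 1.125⁵ = 28.83
Step 6: 16.0 × 1.125⁶ = 32.44
Step 7: 16.0 × 1.125⁷ = 36.49
Step 8: 16.0 × 1.125⁸ = 41.05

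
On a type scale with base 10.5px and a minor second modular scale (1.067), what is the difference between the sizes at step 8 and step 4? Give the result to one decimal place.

Step 4: 10.5 × 1.067⁴ = 13.610px
Step 8: 10.5 × 1.067⁸ = 17.640px
Difference: 17.640 − 13.610 = 4.030px

4.0px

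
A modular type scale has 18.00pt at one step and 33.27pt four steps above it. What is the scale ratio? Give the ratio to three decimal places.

r⁴ = 33.27 / 18.00, so r = (33.27/18.00)^(1/4).
r = 1.8483^(1/4) ≈ 1.1660

1.166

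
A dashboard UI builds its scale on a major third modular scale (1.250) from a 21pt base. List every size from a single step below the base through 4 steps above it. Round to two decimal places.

16.80pt, 21.00pt, 26.25pt, 32.81pt, 41.02pt, 51.27pt

Step -1: 21.0 ÷ 1.250 = 16.80
Step 0: 21pt
Step 1: 21.0 × 1.250 = 26.25
Step 2: 21.0 × 1.250² = 32.81
Step 3: 21.0 × 1.250³ = 41.02
Step 4: 21.0 × 1.250⁴ = 51.27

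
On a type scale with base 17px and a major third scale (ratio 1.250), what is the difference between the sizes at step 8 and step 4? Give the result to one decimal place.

Step 4: 17.0 × 1.250⁴ = 41.504px
Step 8: 17.0 × 1.250⁸ = 101.328px
Difference: 101.328 − 41.504 = 59.824px

59.8px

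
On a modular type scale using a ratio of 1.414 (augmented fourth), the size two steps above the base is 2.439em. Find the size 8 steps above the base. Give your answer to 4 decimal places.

Moving from step +2 to step +8 is 6 steps up, so multiply by r⁶.
2.439 × 1.414⁶ = 2.439 × 7.99275 ≈ 19.4943

19.4943em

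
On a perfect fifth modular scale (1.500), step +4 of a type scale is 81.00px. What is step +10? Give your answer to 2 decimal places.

922.64px

Moving from step +4 to step +10 is 6 steps up, so multiply by r⁶.
81.00 × 1.500⁶ = 81.00 × 11.39062 ≈ 922.641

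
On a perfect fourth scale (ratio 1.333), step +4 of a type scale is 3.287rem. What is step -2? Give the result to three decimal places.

0.586rem

3.287 ÷ 1.333⁶ = 3.287 ÷ 5.61023 ≈ 0.586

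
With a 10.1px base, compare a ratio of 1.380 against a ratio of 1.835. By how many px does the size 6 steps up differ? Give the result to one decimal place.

315.8px

At 1.380: 10.1 × 1.380⁶ = 69.758px
At 1.835: 10.1 × 1.835⁶ = 385.601px
Difference: 385.601 − 69.758 = 315.843px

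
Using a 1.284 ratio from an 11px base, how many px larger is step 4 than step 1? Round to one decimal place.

Step 1: 11.0 × 1.284 = 14.124px
Step 4: 11.0 × 1.284⁴ = 29.899px
Difference: 29.899 − 14.124 = 15.775px

15.8px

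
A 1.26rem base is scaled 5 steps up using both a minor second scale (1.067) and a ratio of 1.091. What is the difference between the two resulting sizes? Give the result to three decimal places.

Minor second: 1.26 × 1.067⁵ = 1.74258rem
At 1.091: 1.26 × 1.091⁵ = 1.94758rem
Difference: 1.94758 − 1.74258 = 0.20500rem

0.205rem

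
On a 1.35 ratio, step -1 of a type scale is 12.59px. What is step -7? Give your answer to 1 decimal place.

2.1px

12.59 ÷ 1.35⁶ = 12.59 ÷ 6.05345 ≈ 2.080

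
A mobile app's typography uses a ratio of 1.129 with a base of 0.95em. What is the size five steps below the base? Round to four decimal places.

0.95 ÷ 1.129⁵ = 0.95 ÷ 1.83430 ≈ 0.5179

0.5179em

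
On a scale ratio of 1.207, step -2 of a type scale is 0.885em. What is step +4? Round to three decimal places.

The gap is 4 − (-2) = 6 steps, so the factor is 1.207^6.
0.885 × 1.207⁶ = 0.885 × 3.09203 ≈ 2.736

2.736em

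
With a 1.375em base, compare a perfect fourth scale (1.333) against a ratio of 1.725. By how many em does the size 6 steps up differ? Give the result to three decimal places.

Perfect fourth: 1.375 × 1.333⁶ = 7.71407em
At 1.725: 1.375 × 1.725⁶ = 36.22741em
Difference: 36.22741 − 7.71407 = 28.51334em

28.513em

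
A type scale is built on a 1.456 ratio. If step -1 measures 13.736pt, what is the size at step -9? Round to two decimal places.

13.736 ÷ 1.456⁸ = 13.736 ÷ 20.19719 ≈ 0.680

0.68pt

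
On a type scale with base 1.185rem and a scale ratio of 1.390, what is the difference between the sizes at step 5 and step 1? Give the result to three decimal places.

4.502rem

Step 1: 1.185 × 1.390 = 1.64715rem
Step 5: 1.185 × 1.390⁵ = 6.14883rem
Difference: 6.14883 − 1.64715 = 4.50168rem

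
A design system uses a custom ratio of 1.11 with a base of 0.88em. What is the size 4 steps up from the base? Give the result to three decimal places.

1.336em

0.88 × 1.11⁴ = 0.88 × 1.51807 ≈ 1.336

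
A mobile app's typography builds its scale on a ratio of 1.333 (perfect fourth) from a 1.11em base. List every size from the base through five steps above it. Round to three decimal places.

1.110em, 1.480em, 1.972em, 2.629em, 3.505em, 4.672em

Step 0: 1.11em
Step 1: 1.11 × 1.333 = 1.480
Step 2: 1.11 × 1.333² = 1.972
Step 3: 1.11 × 1.333³ = 2.629
Step 4: 1.11 × 1.333⁴ = 3.505
Step 5: 1.11 × 1.333⁵ = 4.672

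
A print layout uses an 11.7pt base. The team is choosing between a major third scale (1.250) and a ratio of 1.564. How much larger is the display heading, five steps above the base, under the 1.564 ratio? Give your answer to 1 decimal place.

73.8pt

Major third: 11.7 × 1.250⁵ = 35.706pt
At 1.564: 11.7 × 1.564⁵ = 109.489pt
Difference: 109.489 − 35.706 = 73.783pt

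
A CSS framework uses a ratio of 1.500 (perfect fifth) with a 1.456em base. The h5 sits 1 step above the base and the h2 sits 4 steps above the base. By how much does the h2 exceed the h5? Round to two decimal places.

Step 1: 1.456 × 1.500 = 2.1840em
Step 4: 1.456 × 1.500⁴ = 7.3710em
Difference: 7.3710 − 2.1840 = 5.1870em

5.19em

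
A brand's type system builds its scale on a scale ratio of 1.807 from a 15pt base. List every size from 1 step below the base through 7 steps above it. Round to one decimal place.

8.3pt, 15.0pt, 27.1pt, 49.0pt, 88.5pt, 159.9pt, 289.0pt, 522.2pt, 943.6pt

Step -1: 15.0 ÷ 1.807 = 8.3
Step 0: 15pt
Step 1: 15.0 × 1.807 = 27.1
Step 2: 15.0 × 1.807² = 49.0
Step 3: 15.0 × 1.807³ = 88.5
Step 4: 15.0 × 1.807⁴ = 159.9
Step 5: 15.0 × 1.807⁵ = 289.0
Step 6: 15.0 × 1.807⁶ = 522.2
Step 7: 15.0 × 1.807⁷ = 943.6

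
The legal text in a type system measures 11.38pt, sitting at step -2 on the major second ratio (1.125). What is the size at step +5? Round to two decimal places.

The gap is 5 − (-2) = 7 steps, so the factor is 1.125^7.
11.38 × 1.125⁷ = 11.38 × 2.28070 ≈ 25.954

25.95pt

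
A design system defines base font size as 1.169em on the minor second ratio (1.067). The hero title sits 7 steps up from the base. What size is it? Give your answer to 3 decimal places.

1.841em

Every step multiplies by the scale ratio.
1.169 × 1.067⁷ = 1.169 × 1.57453 ≈ 1.841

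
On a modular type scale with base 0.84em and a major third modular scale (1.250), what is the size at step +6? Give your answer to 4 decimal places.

0.84 × 1.250⁶ = 0.84 × 3.81470 ≈ 3.2043

3.2043em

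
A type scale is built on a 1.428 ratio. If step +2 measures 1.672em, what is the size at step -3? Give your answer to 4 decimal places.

0.2816em

Moving from step +2 to step -3 is 5 steps down, so divide by r⁵.
1.672 ÷ 1.428⁵ = 1.672 ÷ 5.93801 ≈ 0.2816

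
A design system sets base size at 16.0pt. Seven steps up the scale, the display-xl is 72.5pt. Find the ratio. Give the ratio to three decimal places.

The ratio satisfies 16.0 × r⁷ = 72.5, so r = (72.5 / 16.0)^(1/7).
r = 4.5312^(1/7) ≈ 1.2409

1.241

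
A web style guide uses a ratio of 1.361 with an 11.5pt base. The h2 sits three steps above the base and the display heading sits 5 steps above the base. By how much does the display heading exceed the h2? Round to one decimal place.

Step 3: 11.5 × 1.361³ = 28.992pt
Step 5: 11.5 × 1.361⁵ = 53.702pt
Difference: 53.702 − 28.992 = 24.710pt

24.7pt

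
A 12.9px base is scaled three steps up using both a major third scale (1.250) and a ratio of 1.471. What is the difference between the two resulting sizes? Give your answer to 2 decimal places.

Major third: 12.9 × 1.250³ = 25.1953px
At 1.471: 12.9 × 1.471³ = 41.0608px
Difference: 41.0608 − 25.1953 = 15.8655px

15.87px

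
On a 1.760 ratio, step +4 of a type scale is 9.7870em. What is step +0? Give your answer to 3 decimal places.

1.020em

The gap is 0 − (4) = -4 steps, so the factor is 1.760^-4.
9.7870 ÷ 1.760⁴ = 9.7870 ÷ 9.59513 ≈ 1.020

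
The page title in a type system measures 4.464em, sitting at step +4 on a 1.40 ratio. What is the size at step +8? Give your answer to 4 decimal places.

4.464 × 1.40⁴ = 4.464 × 3.84160 ≈ 17.1489

17.1489em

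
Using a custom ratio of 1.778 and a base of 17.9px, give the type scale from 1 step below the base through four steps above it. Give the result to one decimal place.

10.1px, 17.9px, 31.8px, 56.6px, 100.6px, 178.9px

Step -1: 17.9 ÷ 1.778 = 10.1
Step 0: 17.9px
Step 1: 17.9 × 1.778 = 31.8
Step 2: 17.9 × 1.778² = 56.6
Step 3: 17.9 × 1.778³ = 100.6
Step 4: 17.9 × 1.778⁴ = 178.9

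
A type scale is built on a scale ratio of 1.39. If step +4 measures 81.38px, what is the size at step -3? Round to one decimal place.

81.38 ÷ 1.39⁷ = 81.38 ÷ 10.02544 ≈ 8.117

8.1px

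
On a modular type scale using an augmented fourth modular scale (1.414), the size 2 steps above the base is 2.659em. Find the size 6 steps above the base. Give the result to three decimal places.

10.630em

2.659 × 1.414⁴ = 2.659 × 3.99758 ≈ 10.630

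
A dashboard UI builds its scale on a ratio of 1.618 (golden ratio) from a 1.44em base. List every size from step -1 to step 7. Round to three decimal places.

0.890em, 1.440em, 2.330em, 3.770em, 6.100em, 9.869em, 15.968em, 25.836em, 41.803em

Step -1: 1.44 ÷ 1.618 = 0.890
Step 0: 1.44em
Step 1: 1.44 × 1.618 = 2.330
Step 2: 1.44 × 1.618² = 3.770
Step 3: 1.44 × 1.618³ = 6.100
Step 4: 1.44 × 1.618⁴ = 9.869
Step 5: 1.44 × 1.618⁵ = 15.968
Step 6: 1.44 × 1.618⁶ = 25.836
Step 7: 1.44 × 1.618⁷ = 41.803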